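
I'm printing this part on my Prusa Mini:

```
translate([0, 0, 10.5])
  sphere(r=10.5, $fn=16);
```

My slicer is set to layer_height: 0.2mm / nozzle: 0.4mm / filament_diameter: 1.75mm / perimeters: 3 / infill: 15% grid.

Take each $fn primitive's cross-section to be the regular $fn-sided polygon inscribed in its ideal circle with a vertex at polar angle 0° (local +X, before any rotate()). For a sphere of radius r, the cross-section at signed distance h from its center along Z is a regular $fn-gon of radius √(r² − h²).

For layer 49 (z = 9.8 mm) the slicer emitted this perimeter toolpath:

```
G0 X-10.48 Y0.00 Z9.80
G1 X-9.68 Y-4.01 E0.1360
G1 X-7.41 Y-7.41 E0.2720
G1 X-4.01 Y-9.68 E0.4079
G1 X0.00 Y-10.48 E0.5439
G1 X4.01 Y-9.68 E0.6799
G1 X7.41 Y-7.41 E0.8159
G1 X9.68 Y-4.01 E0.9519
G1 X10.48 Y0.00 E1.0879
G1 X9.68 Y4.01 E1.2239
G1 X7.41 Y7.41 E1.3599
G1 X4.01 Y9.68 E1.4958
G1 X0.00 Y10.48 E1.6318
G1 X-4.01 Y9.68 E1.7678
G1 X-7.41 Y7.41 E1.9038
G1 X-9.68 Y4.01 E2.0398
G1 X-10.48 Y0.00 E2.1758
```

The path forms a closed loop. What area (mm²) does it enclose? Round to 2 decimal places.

Apply the shoelace formula to the sequence of (X, Y) vertices; enclosed area = 336.16 mm².

336.16 mm²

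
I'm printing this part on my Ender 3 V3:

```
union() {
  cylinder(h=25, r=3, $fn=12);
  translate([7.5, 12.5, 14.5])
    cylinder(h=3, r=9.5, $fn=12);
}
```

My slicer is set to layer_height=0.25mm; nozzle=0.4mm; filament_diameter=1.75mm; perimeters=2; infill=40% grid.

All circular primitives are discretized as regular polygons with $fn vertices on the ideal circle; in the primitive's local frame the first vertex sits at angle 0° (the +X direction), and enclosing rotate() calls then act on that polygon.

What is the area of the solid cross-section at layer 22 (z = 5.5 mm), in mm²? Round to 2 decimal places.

27.00 mm²

At z = 5.5 mm: the cylinder: section is a regular 12-gon, circumradius r=3 (area = (12/2)·3.000²·sin(360°/12) = 27.00 mm²); the cylinder at (7.5, 12.5) does not reach this height (z outside [14.5, 17.5]); Merging all regions: only the r=3 cylinder is present, so the union is just that shape — area = 27.00 mm². Overall, the cross-section is a single solid region. Net area = 27.00 mm².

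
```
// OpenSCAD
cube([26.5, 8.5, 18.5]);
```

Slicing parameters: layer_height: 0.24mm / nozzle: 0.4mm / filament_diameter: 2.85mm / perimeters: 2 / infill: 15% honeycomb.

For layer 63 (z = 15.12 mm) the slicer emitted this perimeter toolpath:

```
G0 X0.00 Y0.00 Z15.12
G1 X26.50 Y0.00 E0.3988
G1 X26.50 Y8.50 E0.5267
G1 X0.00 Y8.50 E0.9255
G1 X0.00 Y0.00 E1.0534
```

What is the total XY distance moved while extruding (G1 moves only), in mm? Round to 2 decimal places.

Sum the Euclidean lengths of each G1 segment: total = 70.00 mm.

70.00 mm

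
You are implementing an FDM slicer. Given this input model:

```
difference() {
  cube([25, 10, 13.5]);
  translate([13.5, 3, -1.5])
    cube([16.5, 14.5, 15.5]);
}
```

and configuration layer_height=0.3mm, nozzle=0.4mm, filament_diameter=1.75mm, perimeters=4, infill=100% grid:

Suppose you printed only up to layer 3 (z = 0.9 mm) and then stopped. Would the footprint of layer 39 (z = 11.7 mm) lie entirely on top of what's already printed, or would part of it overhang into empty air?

entirely on top

Compare the two slices. At z = 0.9: the 25×10 cube contributes its full rectangle (area 250.00 mm²); the cube at (13.5, 3) is present — its section is the full 16.5×14.5 rectangle (area 239.25 mm²); Taking the first minus the rest: starting from the 25×10 cube (250.00 mm²), the 16.5×14.5 cube at (13.5, 3) partially overlaps it — only the 80.50 mm² overlap (of its 239.25 mm²) is removed, clipping the outline — area = 169.50 mm². At z = 11.7: the cube (footprint 25×10) is included at this height (area 250.00 mm²); the 16.5×14.5 cube at (13.5, 3) contributes its full rectangle (area 239.25 mm²); Taking the first minus the rest: starting from the 25×10 cube (250.00 mm²), the 16.5×14.5 cube at (13.5, 3) partially overlaps it — only the 80.50 mm² overlap (of its 239.25 mm²) is removed, clipping the outline — area = 169.50 mm². Checking containment: the cross-section at z = 11.7 is a subset of the cross-section at z = 0.9.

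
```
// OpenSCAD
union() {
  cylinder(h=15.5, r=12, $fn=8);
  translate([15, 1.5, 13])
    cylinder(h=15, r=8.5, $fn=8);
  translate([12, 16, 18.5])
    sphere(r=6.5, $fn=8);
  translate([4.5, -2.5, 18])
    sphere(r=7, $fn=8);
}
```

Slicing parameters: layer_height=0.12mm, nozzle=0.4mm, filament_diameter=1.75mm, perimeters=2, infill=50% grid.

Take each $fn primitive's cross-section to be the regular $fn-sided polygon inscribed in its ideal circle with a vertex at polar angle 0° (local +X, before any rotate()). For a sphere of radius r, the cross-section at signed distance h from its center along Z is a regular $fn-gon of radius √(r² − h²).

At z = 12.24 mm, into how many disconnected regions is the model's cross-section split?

At z = 12.24 mm: the r=12 cylinder contributes a regular 8-gon of circumradius 12; the cylinder at (15, 1.5) is absent (z outside [13, 28]); the r=6.5 sphere at (12, 16) slices to a regular 8-gon of circumradius 1.750 (√(r²−h²) with h=6.26 from center); the r=7 sphere at (4.5, -2.5) slices to a regular 8-gon of circumradius 3.978 (√(r²−h²) with h=5.76 from center); Merging all regions: the regions partially overlap (shared area 44.75 mm²), so overlapping operands fuse into one piece — 2 connected regions. The result has 2 disconnected regions.

2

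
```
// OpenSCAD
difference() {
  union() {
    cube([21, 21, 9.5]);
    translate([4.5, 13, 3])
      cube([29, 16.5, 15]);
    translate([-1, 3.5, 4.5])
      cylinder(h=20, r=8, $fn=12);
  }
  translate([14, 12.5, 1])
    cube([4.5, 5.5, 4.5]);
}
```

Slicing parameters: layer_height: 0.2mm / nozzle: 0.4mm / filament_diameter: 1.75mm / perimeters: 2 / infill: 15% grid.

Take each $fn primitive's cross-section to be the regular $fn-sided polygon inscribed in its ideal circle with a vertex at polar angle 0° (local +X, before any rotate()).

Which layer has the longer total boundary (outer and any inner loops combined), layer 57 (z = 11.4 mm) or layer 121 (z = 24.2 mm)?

layer 57 (z = 11.4 mm)

Layer 57 (z = 11.4): the cube is absent (z outside [0, 9.5]); the cube at (4.5, 13) is present — its section is the full 29×16.5 rectangle (perimeter 91.00 mm); the r=8 cylinder at (-1, 3.5) contributes a regular 12-gon of circumradius 8 (perimeter = 2·12·8.000·sin(180°/12) = 49.69 mm); Merging all regions: the 2 present regions are separate (no shared area or edge), so areas and boundary lengths simply add and each stays a separate island — boundary = 140.69 mm; the cube at (14, 12.5) does not reach this height (z outside [1, 5.5]); After the difference (first − rest): none of the subtracted shapes is present at this height, so the result so far is unchanged — boundary = 140.69 mm. So its perimeter = 140.69 mm. Layer 121 (z = 24.2): the cube is not intersected at this z (z outside [0, 9.5]); the cube at (4.5, 13) is absent (z outside [3, 18]); the cylinder at (-1, 3.5): section is a regular 12-gon, circumradius r=8 (perimeter = 2·12·8.000·sin(180°/12) = 49.69 mm); Merging all regions: only the r=8 cylinder at (-1, 3.5) is present, so the union is just that shape — boundary = 49.69 mm; the cube at (14, 12.5) does not reach this height (z outside [1, 5.5]); Subtracting the remaining from the first: none of the subtracted shapes is present at this height, so that combined region is unchanged — boundary = 49.69 mm. So its perimeter = 49.69 mm. Layer 57 is larger (140.69 vs 49.69 mm).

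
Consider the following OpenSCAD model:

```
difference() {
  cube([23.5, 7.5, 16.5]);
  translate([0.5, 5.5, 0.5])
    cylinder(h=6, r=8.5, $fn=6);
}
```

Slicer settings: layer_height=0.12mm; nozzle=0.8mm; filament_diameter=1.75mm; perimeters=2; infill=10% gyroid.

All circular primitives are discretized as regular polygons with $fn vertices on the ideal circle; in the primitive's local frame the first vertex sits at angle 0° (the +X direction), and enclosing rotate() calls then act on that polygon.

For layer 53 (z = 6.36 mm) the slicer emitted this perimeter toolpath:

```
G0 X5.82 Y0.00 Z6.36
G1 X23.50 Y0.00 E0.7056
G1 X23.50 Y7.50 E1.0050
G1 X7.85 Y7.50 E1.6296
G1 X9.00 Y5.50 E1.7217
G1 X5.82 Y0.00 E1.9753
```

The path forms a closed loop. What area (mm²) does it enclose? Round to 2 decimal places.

Apply the shoelace formula to the sequence of (X, Y) vertices; enclosed area = 118.65 mm².

118.65 mm²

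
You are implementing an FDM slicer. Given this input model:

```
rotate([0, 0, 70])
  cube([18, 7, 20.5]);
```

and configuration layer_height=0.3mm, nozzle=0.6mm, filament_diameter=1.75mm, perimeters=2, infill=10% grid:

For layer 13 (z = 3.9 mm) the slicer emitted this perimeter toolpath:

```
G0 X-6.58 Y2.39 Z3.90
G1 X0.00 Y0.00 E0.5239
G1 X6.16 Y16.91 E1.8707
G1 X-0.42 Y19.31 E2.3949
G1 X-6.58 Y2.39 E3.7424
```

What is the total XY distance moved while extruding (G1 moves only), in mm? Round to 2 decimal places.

50.01 mm

Sum the Euclidean lengths of each G1 segment: total = 50.01 mm.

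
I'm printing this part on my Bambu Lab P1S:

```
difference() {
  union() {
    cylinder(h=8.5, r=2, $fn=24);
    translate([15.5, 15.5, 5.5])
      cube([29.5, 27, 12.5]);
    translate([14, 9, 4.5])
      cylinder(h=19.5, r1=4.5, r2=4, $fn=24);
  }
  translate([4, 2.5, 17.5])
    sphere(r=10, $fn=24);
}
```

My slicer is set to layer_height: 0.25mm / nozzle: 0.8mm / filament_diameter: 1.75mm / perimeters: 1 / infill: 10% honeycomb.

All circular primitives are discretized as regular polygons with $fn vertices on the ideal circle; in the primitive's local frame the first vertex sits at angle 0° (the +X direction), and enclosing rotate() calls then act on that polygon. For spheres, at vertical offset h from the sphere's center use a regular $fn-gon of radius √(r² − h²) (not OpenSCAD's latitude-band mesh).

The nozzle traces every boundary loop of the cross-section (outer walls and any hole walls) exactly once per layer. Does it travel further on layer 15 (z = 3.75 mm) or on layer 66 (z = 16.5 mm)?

Layer 15 (z = 3.75): the cylinder: section is a regular 24-gon, circumradius r=2 (perimeter = 2·24·2.000·sin(180°/24) = 12.53 mm); the cube at (15.5, 15.5) is not intersected at this z (z outside [5.5, 18]); the cone at (14, 9) is absent (z outside [4.5, 24]); Taking the union: only the r=2 cylinder is present, so the union is just that shape — boundary = 12.53 mm; the sphere at (4, 2.5) is absent (|z−center|=13.750 > r=10); Taking the first minus the rest: none of the subtracted shapes is present at this height, so that combined region is unchanged — boundary = 12.53 mm. So its perimeter = 12.53 mm. Layer 66 (z = 16.5): the cylinder is absent (z outside [0, 8.5]); the cube at (15.5, 15.5) is present — its section is the full 29.5×27 rectangle (perimeter 113.00 mm); the cone at (14, 9) (r1=4.5→r2=4) has section circumradius 4.192 here — a regular 24-gon (perimeter = 2·24·4.192·sin(180°/24) = 26.27 mm); Combining (union): the 2 present regions are separate (no shared area or edge), so areas and boundary lengths simply add and each stays a separate island — boundary = 139.27 mm; the sphere at (4, 2.5): section is a regular 24-gon, circumradius = √(r²−h²) = √(10²−1²) = 9.950 (perimeter = 2·24·9.950·sin(180°/24) = 62.34 mm); After the difference (first − rest): starting from the result so far, the r=10 sphere at (4, 2.5) partially overlaps it — only the 9.64 mm² overlap (of its 307.48 mm²) is removed, clipping the outline — boundary = 138.41 mm. So its perimeter = 138.41 mm. Layer 66 is larger (138.41 vs 12.53 mm).

layer 66 (z = 16.5 mm)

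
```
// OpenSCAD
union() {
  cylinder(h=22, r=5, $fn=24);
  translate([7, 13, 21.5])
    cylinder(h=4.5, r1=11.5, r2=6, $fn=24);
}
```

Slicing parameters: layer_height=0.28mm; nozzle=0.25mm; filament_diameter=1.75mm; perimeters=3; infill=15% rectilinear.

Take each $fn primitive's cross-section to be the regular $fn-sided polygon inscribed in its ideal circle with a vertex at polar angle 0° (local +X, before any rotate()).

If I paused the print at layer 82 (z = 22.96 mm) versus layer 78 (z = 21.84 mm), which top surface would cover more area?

layer 78 (z = 21.84 mm)

Layer 82 (z = 22.96): the cylinder is absent (z outside [0, 22]); the cone at (7, 13): at t=0.324 of its height the radius interpolates to r₁+(r₂−r₁)t = 9.716, giving a regular 24-gon of that circumradius (area = (24/2)·9.716²·sin(360°/24) = 293.17 mm²); Merging all regions: only the cone at (7, 13) is present, so the union is just that shape — area = 293.17 mm². So its area = 293.17 mm². Layer 78 (z = 21.84): the r=5 cylinder contributes a regular 24-gon of circumradius 5 (area = (24/2)·5.000²·sin(360°/24) = 77.65 mm²); the cone at (7, 13): at t=0.076 of its height the radius interpolates to r₁+(r₂−r₁)t = 11.084, giving a regular 24-gon of that circumradius (area = (24/2)·11.084²·sin(360°/24) = 381.60 mm²); Taking the union: the regions partially overlap — summed areas 459.24 mm² minus the doubly-counted overlap 4.66 mm² gives 454.59 mm² — area = 454.59 mm². So its area = 454.59 mm². Layer 78 is larger (454.59 vs 293.17 mm²).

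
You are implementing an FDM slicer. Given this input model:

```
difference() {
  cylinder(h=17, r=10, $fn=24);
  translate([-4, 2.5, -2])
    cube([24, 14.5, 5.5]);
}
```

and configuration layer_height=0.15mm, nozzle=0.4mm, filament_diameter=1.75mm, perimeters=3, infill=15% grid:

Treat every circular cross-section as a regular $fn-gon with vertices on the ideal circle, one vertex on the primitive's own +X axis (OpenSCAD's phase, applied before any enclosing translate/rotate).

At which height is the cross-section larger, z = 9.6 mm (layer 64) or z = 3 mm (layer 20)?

Layer 64 (z = 9.6): the cylinder: section is a regular 24-gon, circumradius r=10 (area = (24/2)·10.000²·sin(360°/24) = 310.58 mm²); the cube at (-4, 2.5) does not reach this height (z outside [-2, 3.5]); Taking the first minus the rest: none of the subtracted shapes is present at this height, so the r=10 cylinder is unchanged — area = 310.58 mm². So its area = 310.58 mm². Layer 20 (z = 3): the cylinder: section is a regular 24-gon, circumradius r=10 (area = (24/2)·10.000²·sin(360°/24) = 310.58 mm²); the cube at (-4, 2.5) is present — its section is the full 24×14.5 rectangle (area 348.00 mm²); Taking the first minus the rest: starting from the r=10 cylinder (310.58 mm²), the 24×14.5 cube at (-4, 2.5) partially overlaps it — only the 81.72 mm² overlap (of its 348.00 mm²) is removed, clipping the outline — area = 228.86 mm². So its area = 228.86 mm². Layer 64 is larger (310.58 vs 228.86 mm²).

layer 64 (z = 9.6 mm)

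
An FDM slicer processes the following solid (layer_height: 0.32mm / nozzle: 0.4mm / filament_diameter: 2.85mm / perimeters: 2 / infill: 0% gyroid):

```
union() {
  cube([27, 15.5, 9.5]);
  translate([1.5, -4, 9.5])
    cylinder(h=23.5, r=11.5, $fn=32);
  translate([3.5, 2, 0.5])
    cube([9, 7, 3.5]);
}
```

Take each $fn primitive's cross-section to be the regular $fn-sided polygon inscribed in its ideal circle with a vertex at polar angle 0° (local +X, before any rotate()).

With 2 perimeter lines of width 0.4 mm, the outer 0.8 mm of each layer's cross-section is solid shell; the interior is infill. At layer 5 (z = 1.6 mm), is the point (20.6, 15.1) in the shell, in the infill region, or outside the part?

shell

At z = 1.6 mm: the 27×15.5 cube contributes its full rectangle; the cylinder at (1.5, -4) does not reach this height (z outside [9.5, 33]); the 9×7 cube at (3.5, 2) contributes its full rectangle; Merging all regions: the 9×7 cube at (3.5, 2) lies entirely inside the 27×15.5 cube, so the union is just the 27×15.5 cube — 1 connected region. Overall, the cross-section is a single solid region. The nearest boundary edge runs (0.00, 15.50)→(27.00, 15.50); distance from the point to it = 0.40 mm. The point is inside the cross-section, 0.40 mm from the nearest boundary — within the 0.8 mm shell band (2 × 0.4).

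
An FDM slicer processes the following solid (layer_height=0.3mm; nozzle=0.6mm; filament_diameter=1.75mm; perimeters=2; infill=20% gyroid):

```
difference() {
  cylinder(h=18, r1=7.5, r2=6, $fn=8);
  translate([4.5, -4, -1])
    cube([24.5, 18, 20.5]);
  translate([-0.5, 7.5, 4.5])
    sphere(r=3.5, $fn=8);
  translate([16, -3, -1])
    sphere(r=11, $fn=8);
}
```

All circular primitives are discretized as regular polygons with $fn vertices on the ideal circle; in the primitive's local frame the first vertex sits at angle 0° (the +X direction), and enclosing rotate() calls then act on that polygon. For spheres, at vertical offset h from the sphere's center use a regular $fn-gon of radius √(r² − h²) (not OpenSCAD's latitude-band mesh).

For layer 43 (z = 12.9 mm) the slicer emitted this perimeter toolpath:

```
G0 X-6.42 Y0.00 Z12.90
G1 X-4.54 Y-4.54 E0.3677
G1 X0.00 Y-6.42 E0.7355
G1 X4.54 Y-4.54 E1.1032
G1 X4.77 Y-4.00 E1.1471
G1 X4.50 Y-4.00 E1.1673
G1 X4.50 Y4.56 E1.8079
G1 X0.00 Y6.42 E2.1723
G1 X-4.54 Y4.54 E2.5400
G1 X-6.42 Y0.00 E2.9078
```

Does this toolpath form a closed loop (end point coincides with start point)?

Start point (G0): (-6.42, 0.00). End point (last G1): the path returns to the start — closed.

yes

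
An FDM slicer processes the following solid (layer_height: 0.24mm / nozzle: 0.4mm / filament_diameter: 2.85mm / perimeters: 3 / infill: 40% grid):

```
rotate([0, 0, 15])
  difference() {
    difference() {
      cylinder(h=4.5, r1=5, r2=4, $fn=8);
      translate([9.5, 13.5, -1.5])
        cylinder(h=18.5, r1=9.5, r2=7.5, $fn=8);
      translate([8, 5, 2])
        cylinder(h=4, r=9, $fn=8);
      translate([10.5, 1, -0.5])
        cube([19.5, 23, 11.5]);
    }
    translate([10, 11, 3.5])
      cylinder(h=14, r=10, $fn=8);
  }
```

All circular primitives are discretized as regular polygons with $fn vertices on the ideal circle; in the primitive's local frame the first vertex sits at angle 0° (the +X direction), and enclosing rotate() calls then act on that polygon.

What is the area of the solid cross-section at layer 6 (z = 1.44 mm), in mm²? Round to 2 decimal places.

At z = 1.44 mm: the cone contributes a regular 8-gon of circumradius 4.680 (interpolated between r1=5 and r2=4 at t=0.320) (area = (8/2)·4.680²·sin(360°/8) = 61.95 mm²); the cone at (9.5, 13.5) (r1=9.5→r2=7.5) has section circumradius 9.182 here — a regular 8-gon (area = (8/2)·9.182²·sin(360°/8) = 238.47 mm²); the cylinder at (8, 5) is absent (z outside [2, 6]); the cube at (10.5, 1) is present — its section is the full 19.5×23 rectangle (area 448.50 mm²); After the difference (first − rest): starting from the cone (61.95 mm²), the cone at (9.5, 13.5) misses the remaining region (no effect); the 19.5×23 cube at (10.5, 1) misses the remaining region (no effect) — area = 61.95 mm²; the cylinder at (10, 11) is not intersected at this z (z outside [3.5, 17.5]); Subtracting the remaining from the first: none of the subtracted shapes is present at this height, so the result so far is unchanged — area = 61.95 mm²; (rotated 15° about Z; rotation is an isometry so areas/perimeters/island counts are preserved). Overall, the cross-section is a single solid region. Net area = 61.95 mm².

61.95 mm²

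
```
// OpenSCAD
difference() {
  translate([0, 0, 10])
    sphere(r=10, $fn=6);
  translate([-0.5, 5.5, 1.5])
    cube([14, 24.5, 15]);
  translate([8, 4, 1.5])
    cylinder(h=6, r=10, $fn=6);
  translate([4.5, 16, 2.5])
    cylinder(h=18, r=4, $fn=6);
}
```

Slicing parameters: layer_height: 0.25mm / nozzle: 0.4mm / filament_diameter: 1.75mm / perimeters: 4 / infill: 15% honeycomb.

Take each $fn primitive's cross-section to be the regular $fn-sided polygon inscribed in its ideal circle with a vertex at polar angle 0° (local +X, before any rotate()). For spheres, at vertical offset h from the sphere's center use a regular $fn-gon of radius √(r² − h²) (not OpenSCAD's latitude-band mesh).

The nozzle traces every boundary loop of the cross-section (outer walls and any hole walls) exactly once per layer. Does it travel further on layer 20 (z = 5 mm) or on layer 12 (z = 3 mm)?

Layer 20 (z = 5): the r=10 sphere slices to a regular 6-gon of circumradius 8.660 (√(r²−h²) with h=5 from center) (perimeter = 2·6·8.660·sin(180°/6) = 51.96 mm); the cube at (-0.5, 5.5) (footprint 14×24.5) is included at this height (perimeter 77.00 mm); the cylinder at (8, 4): section is a regular 6-gon, circumradius r=10 (perimeter = 2·6·10.000·sin(180°/6) = 60.00 mm); the r=4 cylinder at (4.5, 16) gives a regular 6-gon of circumradius 4 (constant along its height) (perimeter = 2·6·4.000·sin(180°/6) = 24.00 mm); Taking the first minus the rest: starting from the r=10 sphere, the 14×24.5 cube at (-0.5, 5.5) partially overlaps it — only the 10.81 mm² overlap (of its 343.00 mm²) is removed, clipping the outline; the r=10 cylinder at (8, 4) partially overlaps it — only the 71.36 mm² overlap (of its 259.81 mm²) is removed, clipping the outline; the r=4 cylinder at (4.5, 16) misses the remaining region (no effect) — boundary = 49.96 mm. So its perimeter = 49.96 mm. Layer 12 (z = 3): the sphere: section is a regular 6-gon, circumradius = √(r²−h²) = √(10²−7²) = 7.141 (perimeter = 2·6·7.141·sin(180°/6) = 42.85 mm); the 14×24.5 cube at (-0.5, 5.5) contributes its full rectangle (perimeter 77.00 mm); the r=10 cylinder at (8, 4) contributes a regular 6-gon of circumradius 10 (perimeter = 2·6·10.000·sin(180°/6) = 60.00 mm); the cylinder at (4.5, 16): section is a regular 6-gon, circumradius r=4 (perimeter = 2·6·4.000·sin(180°/6) = 24.00 mm); After the difference (first − rest): starting from the r=10 sphere, the 14×24.5 cube at (-0.5, 5.5) partially overlaps it — only the 2.92 mm² overlap (of its 343.00 mm²) is removed, clipping the outline; the r=10 cylinder at (8, 4) partially overlaps it — only the 55.88 mm² overlap (of its 259.81 mm²) is removed, clipping the outline; the r=4 cylinder at (4.5, 16) misses the remaining region (no effect) — boundary = 39.99 mm. So its perimeter = 39.99 mm. Layer 20 is larger (49.96 vs 39.99 mm).

layer 20 (z = 5 mm)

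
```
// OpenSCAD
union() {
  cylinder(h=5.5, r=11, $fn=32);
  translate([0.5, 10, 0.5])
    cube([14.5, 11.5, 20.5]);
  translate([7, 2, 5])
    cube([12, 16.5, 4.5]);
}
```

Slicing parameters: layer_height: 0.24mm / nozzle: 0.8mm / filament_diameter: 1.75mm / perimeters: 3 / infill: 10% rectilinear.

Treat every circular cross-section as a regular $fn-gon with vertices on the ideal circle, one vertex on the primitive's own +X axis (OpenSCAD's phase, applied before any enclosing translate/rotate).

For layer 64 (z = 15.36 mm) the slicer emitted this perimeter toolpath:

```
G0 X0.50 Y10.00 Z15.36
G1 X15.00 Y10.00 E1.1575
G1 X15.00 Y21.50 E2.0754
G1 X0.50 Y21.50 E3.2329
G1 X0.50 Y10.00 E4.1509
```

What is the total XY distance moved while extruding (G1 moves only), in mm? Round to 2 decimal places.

52.00 mm

Sum the Euclidean lengths of each G1 segment: total = 52.00 mm.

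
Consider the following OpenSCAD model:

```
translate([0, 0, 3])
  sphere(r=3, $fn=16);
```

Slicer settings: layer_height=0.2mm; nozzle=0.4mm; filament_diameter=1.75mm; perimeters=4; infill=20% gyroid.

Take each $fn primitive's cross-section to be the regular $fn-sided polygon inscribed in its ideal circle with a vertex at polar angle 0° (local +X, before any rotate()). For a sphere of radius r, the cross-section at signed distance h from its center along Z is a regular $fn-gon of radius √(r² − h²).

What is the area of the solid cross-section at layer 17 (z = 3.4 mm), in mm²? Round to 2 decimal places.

At z = 3.4 mm: the r=3 sphere contributes a regular 16-gon of circumradius √(3²−0.4²) = 2.973 (area = (16/2)·2.973²·sin(360°/16) = 27.06 mm²). Overall, the cross-section is a single solid region. Net area = 27.06 mm².

27.06 mm²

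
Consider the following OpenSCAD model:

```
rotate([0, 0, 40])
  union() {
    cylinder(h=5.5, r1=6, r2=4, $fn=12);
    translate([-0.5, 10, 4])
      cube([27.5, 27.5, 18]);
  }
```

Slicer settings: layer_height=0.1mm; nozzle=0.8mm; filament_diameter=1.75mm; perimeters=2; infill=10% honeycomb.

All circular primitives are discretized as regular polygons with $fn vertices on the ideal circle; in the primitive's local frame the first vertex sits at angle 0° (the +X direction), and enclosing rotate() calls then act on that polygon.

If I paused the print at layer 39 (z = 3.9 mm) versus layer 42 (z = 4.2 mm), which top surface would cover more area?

Layer 39 (z = 3.9): the cone contributes a regular 12-gon of circumradius 4.582 (interpolated between r1=6 and r2=4 at t=0.709) (area = (12/2)·4.582²·sin(360°/12) = 62.98 mm²); the cube at (-0.5, 10) is not intersected at this z (z outside [4, 22]); Taking the union: only the cone is present, so the union is just that shape — area = 62.98 mm²; (whole slice rotated 40° about Z — lengths, areas and connectivity unchanged). So its area = 62.98 mm². Layer 42 (z = 4.2): the cone: at t=0.764 of its height the radius interpolates to r₁+(r₂−r₁)t = 4.473, giving a regular 12-gon of that circumradius (area = (12/2)·4.473²·sin(360°/12) = 60.02 mm²); the cube at (-0.5, 10) is present — its section is the full 27.5×27.5 rectangle (area 756.25 mm²); Combining (union): the 2 present regions are separate (no shared area or edge), so areas and boundary lengths simply add and each stays a separate island — area = 816.27 mm²; (whole slice rotated 40° about Z — lengths, areas and connectivity unchanged). So its area = 816.27 mm². Layer 42 is larger (816.27 vs 62.98 mm²).

layer 42 (z = 4.2 mm)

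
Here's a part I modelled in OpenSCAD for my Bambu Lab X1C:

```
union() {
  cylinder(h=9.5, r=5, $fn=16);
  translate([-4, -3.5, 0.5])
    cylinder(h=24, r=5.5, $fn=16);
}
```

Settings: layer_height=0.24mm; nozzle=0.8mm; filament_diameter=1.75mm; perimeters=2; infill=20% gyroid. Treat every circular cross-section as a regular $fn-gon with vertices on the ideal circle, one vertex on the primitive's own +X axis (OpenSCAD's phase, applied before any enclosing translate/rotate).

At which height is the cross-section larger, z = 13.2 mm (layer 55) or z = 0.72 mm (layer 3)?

Layer 55 (z = 13.2): the cylinder does not reach this height (z outside [0, 9.5]); the cylinder at (-4, -3.5): section is a regular 16-gon, circumradius r=5.5 (area = (16/2)·5.500²·sin(360°/16) = 92.61 mm²); Taking the union: only the r=5.5 cylinder at (-4, -3.5) is present, so the union is just that shape — area = 92.61 mm². So its area = 92.61 mm². Layer 3 (z = 0.72): the r=5 cylinder contributes a regular 16-gon of circumradius 5 (area = (16/2)·5.000²·sin(360°/16) = 76.54 mm²); the cylinder at (-4, -3.5): section is a regular 16-gon, circumradius r=5.5 (area = (16/2)·5.500²·sin(360°/16) = 92.61 mm²); Merging all regions: the regions partially overlap — summed areas 169.15 mm² minus the doubly-counted overlap 31.73 mm² gives 137.42 mm² — area = 137.42 mm². So its area = 137.42 mm². Layer 3 is larger (137.42 vs 92.61 mm²).

layer 3 (z = 0.72 mm)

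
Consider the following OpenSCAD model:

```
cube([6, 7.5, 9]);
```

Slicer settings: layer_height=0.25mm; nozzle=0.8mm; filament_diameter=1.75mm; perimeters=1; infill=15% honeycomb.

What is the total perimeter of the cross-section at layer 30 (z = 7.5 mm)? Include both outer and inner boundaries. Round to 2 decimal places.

At z = 7.5 mm: the 6×7.5 cube contributes its full rectangle (perimeter 27.00 mm). Overall, the cross-section is a single solid region. Total boundary length (outer) = 27.00 mm.

27.00 mm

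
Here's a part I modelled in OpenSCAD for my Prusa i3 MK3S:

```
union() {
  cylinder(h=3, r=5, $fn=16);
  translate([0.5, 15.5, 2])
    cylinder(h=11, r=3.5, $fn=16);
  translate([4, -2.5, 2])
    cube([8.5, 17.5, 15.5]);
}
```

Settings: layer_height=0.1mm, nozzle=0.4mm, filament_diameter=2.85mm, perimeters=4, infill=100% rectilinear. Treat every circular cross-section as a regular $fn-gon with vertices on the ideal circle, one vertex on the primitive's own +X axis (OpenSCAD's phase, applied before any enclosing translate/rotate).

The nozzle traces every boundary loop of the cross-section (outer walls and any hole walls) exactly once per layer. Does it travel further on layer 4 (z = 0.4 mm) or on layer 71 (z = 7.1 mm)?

layer 71 (z = 7.1 mm)

Layer 4 (z = 0.4): the r=5 cylinder contributes a regular 16-gon of circumradius 5 (perimeter = 2·16·5.000·sin(180°/16) = 31.21 mm); the cylinder at (0.5, 15.5) does not reach this height (z outside [2, 13]); the cube at (4, -2.5) is absent (z outside [2, 17.5]); Combining (union): only the r=5 cylinder is present, so the union is just that shape — boundary = 31.21 mm. So its perimeter = 31.21 mm. Layer 71 (z = 7.1): the cylinder is absent (z outside [0, 3]); the r=3.5 cylinder at (0.5, 15.5) contributes a regular 16-gon of circumradius 3.5 (perimeter = 2·16·3.500·sin(180°/16) = 21.85 mm); the 8.5×17.5 cube at (4, -2.5) contributes its full rectangle (perimeter 52.00 mm); Combining (union): the 2 present regions are separate (no shared area or edge), so areas and boundary lengths simply add and each stays a separate island — boundary = 73.85 mm. So its perimeter = 73.85 mm. Layer 71 is larger (73.85 vs 31.21 mm).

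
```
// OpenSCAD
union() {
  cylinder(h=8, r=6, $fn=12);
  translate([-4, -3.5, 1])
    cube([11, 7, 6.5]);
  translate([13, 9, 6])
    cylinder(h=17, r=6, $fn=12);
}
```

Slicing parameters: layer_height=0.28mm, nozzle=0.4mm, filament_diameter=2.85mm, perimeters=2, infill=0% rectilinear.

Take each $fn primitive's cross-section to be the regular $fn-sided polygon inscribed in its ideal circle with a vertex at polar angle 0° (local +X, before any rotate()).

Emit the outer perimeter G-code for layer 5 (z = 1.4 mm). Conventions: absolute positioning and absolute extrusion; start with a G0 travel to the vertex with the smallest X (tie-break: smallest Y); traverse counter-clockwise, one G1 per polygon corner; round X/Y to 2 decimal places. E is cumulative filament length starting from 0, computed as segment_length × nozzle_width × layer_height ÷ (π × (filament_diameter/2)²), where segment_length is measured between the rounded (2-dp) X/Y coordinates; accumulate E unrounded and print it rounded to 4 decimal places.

At z = 1.4 mm: the cylinder: section is a regular 12-gon, circumradius r=6; the cube at (-4, -3.5) is present — its section is the full 11×7 rectangle; the cylinder at (13, 9) does not reach this height (z outside [6, 23]); Taking the union: the regions partially overlap (shared area 66.53 mm²), so overlapping operands fuse into one piece — 1 connected region. The outline is a single polygon with 13 vertices. Extrusion per mm of travel: 0.4 × 0.28 / (π × 1.425²) = 0.017557. Accumulating E over each segment gives final E = 0.7244.

G0 X-6.00 Y0.00 Z1.40
G1 X-5.20 Y-3.00 E0.0545
G1 X-3.00 Y-5.20 E0.1091
G1 X0.00 Y-6.00 E0.1636
G1 X3.00 Y-5.20 E0.2182
G1 X4.70 Y-3.50 E0.2604
G1 X7.00 Y-3.50 E0.3007
G1 X7.00 Y3.50 E0.4236
G1 X4.70 Y3.50 E0.4640
G1 X3.00 Y5.20 E0.5062
G1 X0.00 Y6.00 E0.5607
G1 X-3.00 Y5.20 E0.6152
G1 X-5.20 Y3.00 E0.6699
G1 X-6.00 Y0.00 E0.7244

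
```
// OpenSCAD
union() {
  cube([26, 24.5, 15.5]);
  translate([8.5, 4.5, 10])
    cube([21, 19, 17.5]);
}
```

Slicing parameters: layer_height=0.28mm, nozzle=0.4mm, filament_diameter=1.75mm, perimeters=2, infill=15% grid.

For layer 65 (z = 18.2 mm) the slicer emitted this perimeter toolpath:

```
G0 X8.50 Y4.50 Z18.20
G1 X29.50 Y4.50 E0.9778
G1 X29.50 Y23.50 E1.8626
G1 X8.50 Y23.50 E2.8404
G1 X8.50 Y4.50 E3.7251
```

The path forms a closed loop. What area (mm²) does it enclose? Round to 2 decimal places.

399.00 mm²

Apply the shoelace formula to the sequence of (X, Y) vertices; enclosed area = 399.00 mm².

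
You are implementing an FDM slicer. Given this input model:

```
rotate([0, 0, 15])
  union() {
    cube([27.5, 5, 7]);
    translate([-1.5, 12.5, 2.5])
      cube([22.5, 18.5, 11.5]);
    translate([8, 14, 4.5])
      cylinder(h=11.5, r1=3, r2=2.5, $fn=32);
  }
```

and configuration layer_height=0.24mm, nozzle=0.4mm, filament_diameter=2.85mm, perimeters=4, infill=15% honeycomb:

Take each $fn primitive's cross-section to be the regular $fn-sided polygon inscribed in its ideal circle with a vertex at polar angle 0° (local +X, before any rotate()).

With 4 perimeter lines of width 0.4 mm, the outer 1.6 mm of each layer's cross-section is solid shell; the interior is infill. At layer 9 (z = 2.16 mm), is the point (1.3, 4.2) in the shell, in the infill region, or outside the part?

shell

At z = 2.16 mm: the cube is present — its section is the full 27.5×5 rectangle; the cube at (-1.5, 12.5) is absent (z outside [2.5, 14]); the cone at (8, 14) is absent (z outside [4.5, 16]); Combining (union): only the 27.5×5 cube is present, so the union is just that shape — 1 connected region; (rotated 15° about Z; rotation is an isometry so areas/perimeters/island counts are preserved). Overall, the cross-section is a single solid region. Undo the 15° rotation: the query point maps to (2.343, 3.720) in the un-rotated model frame. The nearest boundary edge runs (27.50, 5.00)→(0.00, 5.00); distance from the point to it = 1.28 mm. The point is inside the cross-section, 1.28 mm from the nearest boundary — within the 1.6 mm shell band (4 × 0.4).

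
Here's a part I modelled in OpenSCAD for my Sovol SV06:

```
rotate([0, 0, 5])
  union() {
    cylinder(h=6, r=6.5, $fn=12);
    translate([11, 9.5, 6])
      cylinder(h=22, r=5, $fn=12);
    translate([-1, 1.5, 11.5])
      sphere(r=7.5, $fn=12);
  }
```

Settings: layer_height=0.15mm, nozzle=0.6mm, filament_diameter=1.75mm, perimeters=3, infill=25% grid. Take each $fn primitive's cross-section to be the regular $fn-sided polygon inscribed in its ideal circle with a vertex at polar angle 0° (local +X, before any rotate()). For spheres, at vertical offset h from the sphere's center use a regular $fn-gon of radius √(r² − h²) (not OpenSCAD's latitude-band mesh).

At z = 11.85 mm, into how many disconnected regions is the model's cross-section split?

2

At z = 11.85 mm: the cylinder is absent (z outside [0, 6]); the cylinder at (11, 9.5): section is a regular 12-gon, circumradius r=5; the sphere at (-1, 1.5): section is a regular 12-gon, circumradius = √(r²−h²) = √(7.5²−0.35²) = 7.492; Combining (union): the 2 present regions are separate (no shared area or edge), so areas and boundary lengths simply add and each stays a separate island — 2 connected regions; (rotated 5° about Z; rotation is an isometry so areas/perimeters/island counts are preserved). The result has 2 disconnected regions.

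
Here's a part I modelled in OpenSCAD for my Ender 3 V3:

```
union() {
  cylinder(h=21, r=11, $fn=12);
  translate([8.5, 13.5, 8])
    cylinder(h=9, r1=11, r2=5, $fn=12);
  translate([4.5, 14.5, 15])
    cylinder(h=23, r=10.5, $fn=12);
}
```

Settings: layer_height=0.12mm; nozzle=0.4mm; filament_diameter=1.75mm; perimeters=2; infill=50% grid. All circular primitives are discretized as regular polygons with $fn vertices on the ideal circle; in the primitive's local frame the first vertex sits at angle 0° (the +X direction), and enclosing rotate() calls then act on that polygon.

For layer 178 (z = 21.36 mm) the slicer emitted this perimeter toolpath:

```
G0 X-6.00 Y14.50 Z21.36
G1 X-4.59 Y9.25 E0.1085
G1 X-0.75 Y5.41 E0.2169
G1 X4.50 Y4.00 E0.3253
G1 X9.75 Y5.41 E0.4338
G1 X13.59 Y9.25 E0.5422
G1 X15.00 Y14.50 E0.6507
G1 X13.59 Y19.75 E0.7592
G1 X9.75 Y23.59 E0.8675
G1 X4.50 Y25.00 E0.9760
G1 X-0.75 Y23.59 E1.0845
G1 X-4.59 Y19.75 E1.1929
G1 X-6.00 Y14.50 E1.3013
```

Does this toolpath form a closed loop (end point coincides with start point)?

yes

Start point (G0): (-6.00, 14.50). End point (last G1): the path returns to the start — closed.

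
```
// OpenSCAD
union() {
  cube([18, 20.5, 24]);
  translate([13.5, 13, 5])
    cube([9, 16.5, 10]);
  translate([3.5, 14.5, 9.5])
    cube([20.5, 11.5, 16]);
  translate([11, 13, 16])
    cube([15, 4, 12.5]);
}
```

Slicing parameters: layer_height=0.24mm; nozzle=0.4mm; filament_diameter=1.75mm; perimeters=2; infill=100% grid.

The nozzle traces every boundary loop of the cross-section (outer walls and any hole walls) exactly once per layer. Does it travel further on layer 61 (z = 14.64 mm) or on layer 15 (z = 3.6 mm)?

Layer 61 (z = 14.64): the cube (footprint 18×20.5) is included at this height (perimeter 77.00 mm); the cube at (13.5, 13) is present — its section is the full 9×16.5 rectangle (perimeter 51.00 mm); the cube at (3.5, 14.5) is present — its section is the full 20.5×11.5 rectangle (perimeter 64.00 mm); the cube at (11, 13) does not reach this height (z outside [16, 28.5]); Taking the union: the regions partially overlap (shared area 197.25 mm²), so the edge portions inside another operand are dropped and the merged outline is re-measured after clipping — boundary = 107.00 mm. So its perimeter = 107.00 mm. Layer 15 (z = 3.6): the cube (footprint 18×20.5) is included at this height (perimeter 77.00 mm); the cube at (13.5, 13) is absent (z outside [5, 15]); the cube at (3.5, 14.5) is not intersected at this z (z outside [9.5, 25.5]); the cube at (11, 13) is absent (z outside [16, 28.5]); Merging all regions: only the 18×20.5 cube is present, so the union is just that shape — boundary = 77.00 mm. So its perimeter = 77.00 mm. Layer 61 is larger (107.00 vs 77.00 mm).

layer 61 (z = 14.64 mm)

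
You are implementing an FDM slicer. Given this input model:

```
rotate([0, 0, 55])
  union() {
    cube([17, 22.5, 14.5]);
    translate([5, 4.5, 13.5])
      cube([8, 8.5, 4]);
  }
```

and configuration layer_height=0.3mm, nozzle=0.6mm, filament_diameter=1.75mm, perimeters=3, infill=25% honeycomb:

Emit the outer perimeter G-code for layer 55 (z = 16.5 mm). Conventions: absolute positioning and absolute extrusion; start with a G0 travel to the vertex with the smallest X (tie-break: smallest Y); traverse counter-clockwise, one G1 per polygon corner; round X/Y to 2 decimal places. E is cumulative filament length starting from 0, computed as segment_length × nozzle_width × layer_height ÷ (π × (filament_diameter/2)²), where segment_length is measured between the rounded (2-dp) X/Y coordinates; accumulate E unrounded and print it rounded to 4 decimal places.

G0 X-7.78 Y11.55 Z16.50
G1 X-0.82 Y6.68 E0.6357
G1 X3.77 Y13.23 E1.2342
G1 X-3.19 Y18.11 E1.8704
G1 X-7.78 Y11.55 E2.4695

At z = 16.5 mm: the cube does not reach this height (z outside [0, 14.5]); the 8×8.5 cube at (5, 4.5) contributes its full rectangle; Taking the union: only the 8×8.5 cube at (5, 4.5) is present, so the union is just that shape — 1 connected region; (whole slice rotated 55° about Z — lengths, areas and connectivity unchanged). The outline is a single polygon with 4 vertices. Extrusion per mm of travel: 0.6 × 0.3 / (π × 0.875²) = 0.074835. Accumulating E over each segment gives final E = 2.4695.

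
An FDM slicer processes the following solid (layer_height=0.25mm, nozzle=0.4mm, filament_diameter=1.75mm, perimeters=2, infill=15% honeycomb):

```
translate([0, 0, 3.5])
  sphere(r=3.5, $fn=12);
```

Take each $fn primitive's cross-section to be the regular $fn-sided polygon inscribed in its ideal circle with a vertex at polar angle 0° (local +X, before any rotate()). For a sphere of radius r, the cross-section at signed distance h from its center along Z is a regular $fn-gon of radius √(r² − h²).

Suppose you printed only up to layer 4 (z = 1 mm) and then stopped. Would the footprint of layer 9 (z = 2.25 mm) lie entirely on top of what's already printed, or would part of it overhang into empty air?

Compare the two slices. At z = 1: the r=3.5 sphere slices to a regular 12-gon of circumradius 2.449 (√(r²−h²) with h=2.5 from center) (area = (12/2)·2.449²·sin(360°/12) = 18.00 mm²). At z = 2.25: the r=3.5 sphere contributes a regular 12-gon of circumradius √(3.5²−1.25²) = 3.269 (area = (12/2)·3.269²·sin(360°/12) = 32.06 mm²). Checking containment: at z = 2.25 the cross-section extends beyond the z = 1 cross-section by about 14.06 mm².

part overhangs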